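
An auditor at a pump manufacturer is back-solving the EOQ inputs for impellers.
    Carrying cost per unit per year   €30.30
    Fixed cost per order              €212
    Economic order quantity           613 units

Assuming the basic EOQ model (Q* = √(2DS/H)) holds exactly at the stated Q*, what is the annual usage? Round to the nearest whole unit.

26,853 units per year

From Q* = √(2DS/H) ⇒ Q*² = 2DS/H.
D = Q²H / (2S) = 613² × 30.3 / (2 × 212) = 26,853.30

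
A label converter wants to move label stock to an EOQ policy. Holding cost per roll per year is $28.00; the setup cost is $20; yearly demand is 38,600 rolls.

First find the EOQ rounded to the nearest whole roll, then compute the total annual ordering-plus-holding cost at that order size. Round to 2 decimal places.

2DS/H = 2·38,600·20/28 = 55,142.86
EOQ = √55,142.86 ≈ 234.83 → Q = 235 rolls
Annual ordering cost = (D/Q)·S = (38,600/235) × 20 = $3,285.11
Annual holding cost  = (Q/2)·H = (235/2) × 28 = $3,290.00
Total = $3,285.11 + $3,290.00 = $6,575.11

$6,575.11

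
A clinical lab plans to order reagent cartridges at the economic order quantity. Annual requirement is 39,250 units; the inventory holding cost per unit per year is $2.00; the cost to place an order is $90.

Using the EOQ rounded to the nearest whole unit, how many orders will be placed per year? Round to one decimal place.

20.9 orders per year

Q* = √(2·D·S / H) = √(2·39,250·90 / 2) = √3,532,500.0 ≈ 1,879.49 → Q = 1,879
N = D/Q = 39,250/1,879 ≈ 20.889 orders/yr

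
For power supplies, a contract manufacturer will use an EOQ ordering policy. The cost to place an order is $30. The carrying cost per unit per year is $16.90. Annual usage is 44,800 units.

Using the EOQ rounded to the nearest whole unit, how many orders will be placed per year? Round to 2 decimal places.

112.28 orders per year

2DS/H = 2·44,800·30/16.9 = 159,053.25
EOQ = √159,053.25 ≈ 398.81 → Q = 399
N = D/Q = 44,800/399 ≈ 112.281 orders/yr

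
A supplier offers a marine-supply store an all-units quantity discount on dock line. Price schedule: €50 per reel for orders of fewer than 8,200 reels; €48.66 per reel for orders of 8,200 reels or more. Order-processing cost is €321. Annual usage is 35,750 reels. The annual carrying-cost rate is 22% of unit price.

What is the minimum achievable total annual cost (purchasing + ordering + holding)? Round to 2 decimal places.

H₁ = 22%×€50 = €11.0000;  H₂ = 22%×€48.66 = €10.7052
EOQ₁ = √(2×35,750×321/11.0000) = 1,444.47  (< 8,200, feasible at tier 1)
EOQ₂ = √(2×35,750×321/10.7052) = 1,464.23  (< 8,200 → use Q = 8,200 at tier-2 price)
TC(tier 1 (EOQ₁), Q≈1,444.5) = €1,803,389.19
TC(tier 2, Q≈8,200.0) = €1,784,885.80
Minimum at tier 2: €1,784,885.80

€1,784,885.80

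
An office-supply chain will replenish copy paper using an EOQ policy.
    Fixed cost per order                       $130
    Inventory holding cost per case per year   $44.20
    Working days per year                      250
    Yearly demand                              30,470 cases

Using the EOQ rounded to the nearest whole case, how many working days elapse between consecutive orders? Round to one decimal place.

Optimal lot size Q* = (2 × 30,470 × $130 / $44.2)^½ ≈ 423.36 → Q = 423 cases
T = Q/D × 250 days = 423/30,470 × 250 = 3.471 days

3.5 days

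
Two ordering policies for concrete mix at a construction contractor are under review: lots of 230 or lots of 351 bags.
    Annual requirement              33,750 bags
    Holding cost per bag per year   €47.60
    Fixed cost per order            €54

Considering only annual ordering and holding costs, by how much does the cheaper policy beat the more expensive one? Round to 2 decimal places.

Annual cost at Q: ordering D·S/Q plus holding Q·H/2.
TC(230) = (33,750/230)×54 + (230/2)×47.6 = €13,397.91
TC(351) = (33,750/351)×54 + (351/2)×47.6 = €13,546.11
Lots of 230 are cheaper by €148.19.

€148.19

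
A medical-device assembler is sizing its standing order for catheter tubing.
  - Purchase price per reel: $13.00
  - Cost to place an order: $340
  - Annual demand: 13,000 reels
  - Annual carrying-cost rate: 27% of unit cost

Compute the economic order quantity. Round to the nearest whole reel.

Carrying cost H = $13 × 27% = $3.5100/reel/yr
2DS/H = 2·13,000·340/3.51 = 2,518,518.52
EOQ = √2,518,518.52 ≈ 1,586.98

1,587 reels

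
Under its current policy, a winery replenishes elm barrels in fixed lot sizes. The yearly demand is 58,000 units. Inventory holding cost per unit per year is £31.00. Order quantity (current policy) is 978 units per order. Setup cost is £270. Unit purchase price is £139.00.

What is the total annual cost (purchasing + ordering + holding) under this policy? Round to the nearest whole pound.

£8,093,171

Ordering: D/Q × S = 58,000/978 × £270 = £16,012.27
Holding:  Q/2 × H = 978/2 × £31 = £15,159.00
Purchase cost = D·C = 58,000 × 139 = £8,062,000.00
Total = £16,012.27 + £15,159.00 + £8,062,000.00 = £8,093,171.27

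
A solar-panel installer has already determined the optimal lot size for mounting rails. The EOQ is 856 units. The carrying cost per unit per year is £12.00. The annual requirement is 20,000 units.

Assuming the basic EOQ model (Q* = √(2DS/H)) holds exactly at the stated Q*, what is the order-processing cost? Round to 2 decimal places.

£219.82

From Q* = √(2DS/H) ⇒ Q*² = 2DS/H.
S = Q²H / (2D) = 856² × 12 / (2 × 20,000) = 219.8208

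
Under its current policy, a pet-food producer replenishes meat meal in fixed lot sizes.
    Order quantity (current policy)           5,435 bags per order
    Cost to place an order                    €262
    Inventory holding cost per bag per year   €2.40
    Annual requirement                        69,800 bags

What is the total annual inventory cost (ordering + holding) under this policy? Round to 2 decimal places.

Orders/yr = 69,800/5,435 = 12.843; ordering cost = 12.843 × €262 = €3,364.78
Average inventory = 5,435/2 = 2717.5; holding cost = 2717.5 × €2.4 = €6,522.00
Total = €3,364.78 + €6,522.00 = €9,886.78

€9,886.78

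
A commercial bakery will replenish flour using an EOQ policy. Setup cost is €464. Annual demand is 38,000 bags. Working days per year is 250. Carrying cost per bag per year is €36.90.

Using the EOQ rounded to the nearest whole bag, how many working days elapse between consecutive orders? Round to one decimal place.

EOQ = √(2DS/H) = √(2 × 38,000 × 464 / 36.9)
    = √(955,663.96) ≈ 977.58 → Q = 978 bags
Cycle time = (working days × Q)/D = (250 × 978) / 38,000 = 6.434 days

6.4 days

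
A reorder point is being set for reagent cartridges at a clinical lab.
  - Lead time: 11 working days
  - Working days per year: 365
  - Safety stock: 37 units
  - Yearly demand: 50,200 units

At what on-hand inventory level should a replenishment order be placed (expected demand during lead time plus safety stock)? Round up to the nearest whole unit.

1,550 units

Daily demand d = 50,200 / 365 = 137.534 units/day
Demand during lead time = 137.534 × 11 = 1,512.88
Reorder point = 1,512.88 + 37 = 1,549.88 → round up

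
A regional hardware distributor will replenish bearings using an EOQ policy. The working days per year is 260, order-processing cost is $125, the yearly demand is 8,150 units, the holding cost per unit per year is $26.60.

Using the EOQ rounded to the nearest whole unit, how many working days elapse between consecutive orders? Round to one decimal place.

8.8 days

EOQ = √(2DS/H) = √(2 × 8,150 × 125 / 26.6)
    = √(76,597.74) ≈ 276.76 → Q = 277 units
Cycle time = (working days × Q)/D = (260 × 277) / 8,150 = 8.837 days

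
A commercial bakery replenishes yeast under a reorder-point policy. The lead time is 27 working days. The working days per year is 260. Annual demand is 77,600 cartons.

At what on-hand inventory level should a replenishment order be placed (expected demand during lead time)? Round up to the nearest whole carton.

Daily demand d = 77,600 / 260 = 298.462 cartons/day
Demand during lead time = 298.462 × 27 = 8,058.46
Reorder point = 8,058.46 → round up

8,059 cartons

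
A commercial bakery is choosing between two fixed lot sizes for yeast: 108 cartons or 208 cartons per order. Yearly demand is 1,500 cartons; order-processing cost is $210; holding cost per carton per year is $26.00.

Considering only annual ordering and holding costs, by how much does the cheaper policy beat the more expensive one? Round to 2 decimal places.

$102.24

Annual cost at Q: ordering D·S/Q plus holding Q·H/2.
TC(108) = (1,500/108)×210 + (108/2)×26 = $4,320.67
TC(208) = (1,500/208)×210 + (208/2)×26 = $4,218.42
Cheaper: Q = 208.  Difference = $102.24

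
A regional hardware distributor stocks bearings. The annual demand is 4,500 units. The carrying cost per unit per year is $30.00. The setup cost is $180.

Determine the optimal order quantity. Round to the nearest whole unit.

Q* = √(2·D·S / H) = √(2·4,500·180 / 30) = √54,000.0 ≈ 232.38

232 units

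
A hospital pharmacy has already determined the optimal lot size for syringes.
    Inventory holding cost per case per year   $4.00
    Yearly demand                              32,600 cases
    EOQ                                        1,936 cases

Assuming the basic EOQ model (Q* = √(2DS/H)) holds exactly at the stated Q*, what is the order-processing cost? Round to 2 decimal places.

$229.94

From Q* = √(2DS/H) ⇒ Q*² = 2DS/H.
S = Q²H / (2D) = 1,936² × 4 / (2 × 32,600) = 229.9445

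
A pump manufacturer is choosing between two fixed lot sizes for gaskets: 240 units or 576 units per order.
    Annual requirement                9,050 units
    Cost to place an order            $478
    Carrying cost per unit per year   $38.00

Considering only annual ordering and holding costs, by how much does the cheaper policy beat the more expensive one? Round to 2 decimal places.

$4,130.34

TC(Q) = (D/Q)S + (Q/2)H
TC(240) = (9,050/240)×478 + (240/2)×38 = $22,584.58
TC(576) = (9,050/576)×478 + (576/2)×38 = $18,454.24
|ΔTC| = |$22,584.58 − $18,454.24| = $4,130.34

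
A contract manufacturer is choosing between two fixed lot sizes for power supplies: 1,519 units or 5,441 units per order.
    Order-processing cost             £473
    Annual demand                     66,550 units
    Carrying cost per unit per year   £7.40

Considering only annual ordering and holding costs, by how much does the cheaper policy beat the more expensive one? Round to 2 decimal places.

£426.18

TC(Q) = (D/Q)S + (Q/2)H
TC(1,519) = (66,550/1,519)×473 + (1,519/2)×7.4 = £26,343.24
TC(5,441) = (66,550/5,441)×473 + (5,441/2)×7.4 = £25,917.06
Cheaper: Q = 5,441.  Difference = £426.18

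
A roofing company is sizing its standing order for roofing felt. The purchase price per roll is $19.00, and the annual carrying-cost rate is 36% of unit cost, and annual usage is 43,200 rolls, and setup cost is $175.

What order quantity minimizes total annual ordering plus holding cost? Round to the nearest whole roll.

1,487 rolls

H = i·C = 0.36 × $19 = $6.8400 per roll-year
EOQ = √(2DS/H) = √(2 × 43,200 × 175 / 6.84)
    = √(2,210,526.32) ≈ 1,486.78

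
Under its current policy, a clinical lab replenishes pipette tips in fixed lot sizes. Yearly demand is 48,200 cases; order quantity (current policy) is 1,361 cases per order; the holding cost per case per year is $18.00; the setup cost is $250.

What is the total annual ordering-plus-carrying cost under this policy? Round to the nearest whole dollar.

$21,103

Ordering: D/Q × S = 48,200/1,361 × $250 = $8,853.78
Holding:  Q/2 × H = 1,361/2 × $18 = $12,249.00
Total = $8,853.78 + $12,249.00 = $21,102.78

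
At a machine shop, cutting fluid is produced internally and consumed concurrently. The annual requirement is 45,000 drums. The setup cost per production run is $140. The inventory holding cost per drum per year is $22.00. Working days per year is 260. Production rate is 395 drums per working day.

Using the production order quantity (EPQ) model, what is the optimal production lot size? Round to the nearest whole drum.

1,010 drums

Daily demand d = 45,000/260 = 173.077; p = 395; 1 − d/p = 0.56183
EPQ = √(2DS / (H(1 − d/p)))
    = √(2 × 45,000 × 140 / (22 × 0.56183)) ≈ 1,009.65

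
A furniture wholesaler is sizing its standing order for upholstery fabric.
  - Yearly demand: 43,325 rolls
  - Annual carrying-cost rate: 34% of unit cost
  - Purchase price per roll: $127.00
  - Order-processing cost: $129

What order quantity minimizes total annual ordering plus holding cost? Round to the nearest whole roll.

Carrying cost H = $127 × 34% = $43.1800/roll/yr
EOQ = √(2DS/H) = √(2 × 43,325 × 129 / 43.18)
    = √(258,866.37) ≈ 508.79

509 rolls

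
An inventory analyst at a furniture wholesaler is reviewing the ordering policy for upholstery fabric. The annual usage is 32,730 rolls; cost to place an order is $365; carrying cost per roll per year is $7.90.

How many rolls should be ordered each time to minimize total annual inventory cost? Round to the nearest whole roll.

1,739 rolls

Q* = √(2·D·S / H) = √(2·32,730·365 / 7.9) = √3,024,417.7 ≈ 1,739.09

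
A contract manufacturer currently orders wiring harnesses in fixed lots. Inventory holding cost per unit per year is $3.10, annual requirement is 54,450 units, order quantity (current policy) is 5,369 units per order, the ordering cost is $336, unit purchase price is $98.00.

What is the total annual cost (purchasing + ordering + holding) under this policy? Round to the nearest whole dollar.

Orders/yr = 54,450/5,369 = 10.142; ordering cost = 10.142 × $336 = $3,407.56
Average inventory = 5,369/2 = 2684.5; holding cost = 2684.5 × $3.1 = $8,321.95
Purchase cost = D·C = 54,450 × 98 = $5,336,100.00
Total = $3,407.56 + $8,321.95 + $5,336,100.00 = $5,347,829.51

$5,347,830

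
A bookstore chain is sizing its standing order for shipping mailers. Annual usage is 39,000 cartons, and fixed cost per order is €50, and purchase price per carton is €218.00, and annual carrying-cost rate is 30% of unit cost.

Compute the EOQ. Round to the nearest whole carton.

H = i·C = 0.3 × €218 = €65.4000 per carton-year
2DS/H = 2·39,000·50/65.4 = 59,633.03
EOQ = √59,633.03 ≈ 244.20

244 cartons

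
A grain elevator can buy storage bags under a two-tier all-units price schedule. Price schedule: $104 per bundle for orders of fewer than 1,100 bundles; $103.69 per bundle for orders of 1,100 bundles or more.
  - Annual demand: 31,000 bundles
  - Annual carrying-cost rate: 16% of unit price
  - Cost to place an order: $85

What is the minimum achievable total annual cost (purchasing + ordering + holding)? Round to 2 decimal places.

H₁ = 16%×$104 = $16.6400;  H₂ = 16%×$103.69 = $16.5904
EOQ₁ = √(2×31,000×85/16.6400) = 562.77  (< 1,100, feasible at tier 1)
EOQ₂ = √(2×31,000×85/16.5904) = 563.61  (< 1,100 → use Q = 1,100 at tier-2 price)
TC(tier 1 (EOQ₁), Q≈562.8) = $3,233,364.44
TC(tier 2, Q≈1,100.0) = $3,225,910.17
Minimum at tier 2: $3,225,910.17

$3,225,910.17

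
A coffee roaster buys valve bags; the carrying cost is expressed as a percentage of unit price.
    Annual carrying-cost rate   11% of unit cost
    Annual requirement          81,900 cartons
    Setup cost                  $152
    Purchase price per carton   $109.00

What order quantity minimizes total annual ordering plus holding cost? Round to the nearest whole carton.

1,441 cartons

H = i·C = 0.11 × $109 = $11.9900 per carton-year
2DS/H = 2·81,900·152/11.99 = 2,076,530.44
EOQ = √2,076,530.44 ≈ 1,441.02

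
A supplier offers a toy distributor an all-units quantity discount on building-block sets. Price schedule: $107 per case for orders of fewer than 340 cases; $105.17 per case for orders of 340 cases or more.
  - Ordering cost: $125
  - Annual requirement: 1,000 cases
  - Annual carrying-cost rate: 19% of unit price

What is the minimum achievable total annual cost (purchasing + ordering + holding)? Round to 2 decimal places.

$108,934.64

H₁ = 19%×$107 = $20.3300;  H₂ = 19%×$105.17 = $19.9823
EOQ₁ = √(2×1,000×125/20.3300) = 110.89  (< 340, feasible at tier 1)
EOQ₂ = √(2×1,000×125/19.9823) = 111.85  (< 340 → use Q = 340 at tier-2 price)
TC(tier 1 (EOQ₁), Q≈110.9) = $109,254.44
TC(tier 2, Q≈340.0) = $108,934.64
Minimum at tier 2: $108,934.64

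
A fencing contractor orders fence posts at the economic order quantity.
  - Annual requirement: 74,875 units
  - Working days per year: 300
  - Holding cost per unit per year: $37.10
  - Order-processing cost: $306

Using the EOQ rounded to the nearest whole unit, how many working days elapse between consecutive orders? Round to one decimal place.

Optimal lot size Q* = (2 × 74,875 × $306 / $37.1)^½ ≈ 1,111.37 → Q = 1,111 units
Days between orders = 300 / (D/Q) = 300 / 67.394 ≈ 4.451

4.5 days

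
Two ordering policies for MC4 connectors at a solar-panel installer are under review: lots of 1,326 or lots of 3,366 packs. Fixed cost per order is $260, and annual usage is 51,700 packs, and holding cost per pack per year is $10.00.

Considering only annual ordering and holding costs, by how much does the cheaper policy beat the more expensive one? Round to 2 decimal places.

TC(Q) = (D/Q)S + (Q/2)H
TC(1,326) = (51,700/1,326)×260 + (1,326/2)×10 = $16,767.25
TC(3,366) = (51,700/3,366)×260 + (3,366/2)×10 = $20,823.46
Cheaper: Q = 1,326.  Difference = $4,056.21

$4,056.21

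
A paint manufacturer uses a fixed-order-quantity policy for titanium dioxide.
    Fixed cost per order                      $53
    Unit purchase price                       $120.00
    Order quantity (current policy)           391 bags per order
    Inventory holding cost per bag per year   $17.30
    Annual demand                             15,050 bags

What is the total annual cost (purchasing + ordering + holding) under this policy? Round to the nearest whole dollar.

$1,811,422

Orders/yr = 15,050/391 = 38.491; ordering cost = 38.491 × $53 = $2,040.03
Average inventory = 391/2 = 195.5; holding cost = 195.5 × $17.3 = $3,382.15
Purchase cost = D·C = 15,050 × 120 = $1,806,000.00
Total = $2,040.03 + $3,382.15 + $1,806,000.00 = $1,811,422.18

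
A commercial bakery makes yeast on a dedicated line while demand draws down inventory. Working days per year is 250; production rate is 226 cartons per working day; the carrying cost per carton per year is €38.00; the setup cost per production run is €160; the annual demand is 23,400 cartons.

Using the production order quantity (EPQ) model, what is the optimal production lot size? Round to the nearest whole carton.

580 cartons

Daily demand d = 23,400/250 = 93.600; p = 226; 1 − d/p = 0.58584
EPQ = √(2DS / (H(1 − d/p)))
    = √(2 × 23,400 × 160 / (38 × 0.58584)) ≈ 579.96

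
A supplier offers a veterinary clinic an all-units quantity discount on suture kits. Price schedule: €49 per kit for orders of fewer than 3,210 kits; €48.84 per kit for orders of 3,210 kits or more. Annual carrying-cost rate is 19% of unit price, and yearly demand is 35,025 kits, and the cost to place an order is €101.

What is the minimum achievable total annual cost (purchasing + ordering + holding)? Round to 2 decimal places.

H₁ = 19%×€49 = €9.3100;  H₂ = 19%×€48.84 = €9.2796
EOQ₁ = √(2×35,025×101/9.3100) = 871.75  (< 3,210, feasible at tier 1)
EOQ₂ = √(2×35,025×101/9.2796) = 873.17  (< 3,210 → use Q = 3,210 at tier-2 price)
TC(tier 1 (EOQ₁), Q≈871.7) = €1,724,340.95
TC(tier 2, Q≈3,210.0) = €1,726,616.79
Minimum at tier 1 (EOQ₁): €1,724,340.95

€1,724,340.95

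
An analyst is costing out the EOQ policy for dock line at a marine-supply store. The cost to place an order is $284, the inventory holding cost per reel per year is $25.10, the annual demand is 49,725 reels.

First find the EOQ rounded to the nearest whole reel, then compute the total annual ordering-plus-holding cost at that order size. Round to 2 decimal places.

EOQ = √(2DS/H) = √(2 × 49,725 × 284 / 25.1)
    = √(1,125,251.00) ≈ 1,060.78 → Q = 1,061 reels
Annual ordering cost = (D/Q)·S = (49,725/1,061) × 284 = $13,309.99
Annual holding cost  = (Q/2)·H = (1,061/2) × 25.1 = $13,315.55
Total = $13,309.99 + $13,315.55 = $26,625.54

$26,625.54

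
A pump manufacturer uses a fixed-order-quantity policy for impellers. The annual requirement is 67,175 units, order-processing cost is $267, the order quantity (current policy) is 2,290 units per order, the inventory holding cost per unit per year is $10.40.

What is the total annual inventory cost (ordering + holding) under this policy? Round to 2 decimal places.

Orders/yr = 67,175/2,290 = 29.334; ordering cost = 29.334 × $267 = $7,832.19
Average inventory = 2,290/2 = 1145; holding cost = 1145 × $10.4 = $11,908.00
Total = $7,832.19 + $11,908.00 = $19,740.19

$19,740.19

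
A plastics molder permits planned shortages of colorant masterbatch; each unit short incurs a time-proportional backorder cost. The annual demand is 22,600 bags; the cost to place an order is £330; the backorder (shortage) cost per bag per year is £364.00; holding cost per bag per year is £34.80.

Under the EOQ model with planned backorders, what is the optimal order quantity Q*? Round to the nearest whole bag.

Basic EOQ = √(2·22,600·330/34.8) = 654.691
Backorder adjustment √((H+b)/b) = √((34.8+364)/364) = 1.0467
Q* = 654.691 × 1.0467 ≈ 685.27

685 bags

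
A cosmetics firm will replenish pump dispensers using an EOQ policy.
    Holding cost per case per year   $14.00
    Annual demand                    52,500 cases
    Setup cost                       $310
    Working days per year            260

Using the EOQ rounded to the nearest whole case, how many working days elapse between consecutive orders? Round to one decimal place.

2DS/H = 2·52,500·310/14 = 2,325,000.00
EOQ = √2,325,000.00 ≈ 1,524.80 → Q = 1,525 cases
T = Q/D × 260 days = 1,525/52,500 × 260 = 7.552 days

7.6 days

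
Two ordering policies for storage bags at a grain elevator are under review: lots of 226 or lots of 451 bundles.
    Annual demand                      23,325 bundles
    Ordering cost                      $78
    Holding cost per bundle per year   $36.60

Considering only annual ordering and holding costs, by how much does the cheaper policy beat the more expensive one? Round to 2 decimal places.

TC(Q) = (D/Q)S + (Q/2)H
TC(226) = (23,325/226)×78 + (226/2)×36.6 = $12,186.02
TC(451) = (23,325/451)×78 + (451/2)×36.6 = $12,287.34
Cheaper: Q = 226.  Difference = $101.31

$101.31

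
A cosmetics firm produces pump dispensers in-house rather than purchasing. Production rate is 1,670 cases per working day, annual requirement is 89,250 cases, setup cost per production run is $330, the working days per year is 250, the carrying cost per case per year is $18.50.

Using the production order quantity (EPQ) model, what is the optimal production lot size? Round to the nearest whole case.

2,012 cases

Daily demand d = 89,250/250 = 357.000; p = 1670; 1 − d/p = 0.78623
EPQ = √(2DS / (H(1 − d/p)))
    = √(2 × 89,250 × 330 / (18.5 × 0.78623)) ≈ 2,012.41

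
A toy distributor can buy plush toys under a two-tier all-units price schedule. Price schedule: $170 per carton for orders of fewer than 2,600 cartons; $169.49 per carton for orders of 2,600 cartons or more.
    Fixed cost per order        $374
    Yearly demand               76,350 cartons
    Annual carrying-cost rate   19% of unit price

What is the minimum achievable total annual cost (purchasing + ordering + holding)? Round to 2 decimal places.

$12,993,408.18

H₁ = 19%×$170 = $32.3000;  H₂ = 19%×$169.49 = $32.2031
EOQ₁ = √(2×76,350×374/32.3000) = 1,329.70  (< 2,600, feasible at tier 1)
EOQ₂ = √(2×76,350×374/32.2031) = 1,331.70  (< 2,600 → use Q = 2,600 at tier-2 price)
TC(tier 1 (EOQ₁), Q≈1,329.7) = $13,022,449.35
TC(tier 2, Q≈2,600.0) = $12,993,408.18
Minimum at tier 2: $12,993,408.18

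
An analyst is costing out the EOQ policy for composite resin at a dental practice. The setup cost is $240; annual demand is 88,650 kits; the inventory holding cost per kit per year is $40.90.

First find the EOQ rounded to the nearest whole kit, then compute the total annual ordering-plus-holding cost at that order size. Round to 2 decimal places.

2DS/H = 2·88,650·240/40.9 = 1,040,391.20
EOQ = √1,040,391.20 ≈ 1,020.00 → Q = 1,020 kits
Ordering: D/Q × S = 88,650/1,020 × $240 = $20,858.82
Holding:  Q/2 × H = 1,020/2 × $40.9 = $20,859.00
Total = $20,858.82 + $20,859.00 = $41,717.82

$41,717.82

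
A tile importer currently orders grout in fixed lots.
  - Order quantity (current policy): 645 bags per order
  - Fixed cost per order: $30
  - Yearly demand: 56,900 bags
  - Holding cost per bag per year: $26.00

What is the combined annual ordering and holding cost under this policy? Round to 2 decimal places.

Annual ordering cost = (D/Q)·S = (56,900/645) × 30 = $2,646.51
Annual holding cost  = (Q/2)·H = (645/2) × 26 = $8,385.00
Total = $2,646.51 + $8,385.00 = $11,031.51

$11,031.51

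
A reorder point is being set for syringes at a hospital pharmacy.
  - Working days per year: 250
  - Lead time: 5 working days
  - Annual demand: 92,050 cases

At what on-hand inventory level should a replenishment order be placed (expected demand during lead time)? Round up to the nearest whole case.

1,841 cases

Daily demand d = 92,050 / 250 = 368.200 cases/day
Demand during lead time = 368.200 × 5 = 1,841.00
Reorder point = 1,841.00 → round up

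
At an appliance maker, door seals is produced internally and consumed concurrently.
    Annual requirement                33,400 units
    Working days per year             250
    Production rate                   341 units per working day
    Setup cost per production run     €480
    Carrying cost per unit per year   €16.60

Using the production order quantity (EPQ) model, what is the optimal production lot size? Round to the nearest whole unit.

d = 33,400/250 = 133.6000 units/day;  effective holding cost H(1 − d/p) = 16.6·(1 − 133.6000/341) = 10.09630
Q* = √(2DS / H_eff) = √(2·33,400·480 / 10.09630) ≈ 1,782.08

1,782 units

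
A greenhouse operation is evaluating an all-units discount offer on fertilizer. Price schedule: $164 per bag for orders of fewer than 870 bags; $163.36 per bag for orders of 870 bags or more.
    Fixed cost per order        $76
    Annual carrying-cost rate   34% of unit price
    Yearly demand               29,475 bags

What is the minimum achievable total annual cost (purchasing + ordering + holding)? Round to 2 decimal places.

$4,841,771.77

H₁ = 34%×$164 = $55.7600;  H₂ = 34%×$163.36 = $55.5424
EOQ₁ = √(2×29,475×76/55.7600) = 283.46  (< 870, feasible at tier 1)
EOQ₂ = √(2×29,475×76/55.5424) = 284.01  (< 870 → use Q = 870 at tier-2 price)
TC(tier 1 (EOQ₁), Q≈283.5) = $4,849,705.57
TC(tier 2, Q≈870.0) = $4,841,771.77
Minimum at tier 2: $4,841,771.77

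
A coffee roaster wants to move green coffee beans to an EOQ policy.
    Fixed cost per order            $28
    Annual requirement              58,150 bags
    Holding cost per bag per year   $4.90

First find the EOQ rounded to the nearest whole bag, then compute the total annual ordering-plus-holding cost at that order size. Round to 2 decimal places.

Q* = √(2·D·S / H) = √(2·58,150·28 / 4.9) = √664,571.4 ≈ 815.21 → Q = 815 bags
Orders/yr = 58,150/815 = 71.350; ordering cost = 71.350 × $28 = $1,997.79
Average inventory = 815/2 = 407.5; holding cost = 407.5 × $4.9 = $1,996.75
Total = $1,997.79 + $1,996.75 = $3,994.54

$3,994.54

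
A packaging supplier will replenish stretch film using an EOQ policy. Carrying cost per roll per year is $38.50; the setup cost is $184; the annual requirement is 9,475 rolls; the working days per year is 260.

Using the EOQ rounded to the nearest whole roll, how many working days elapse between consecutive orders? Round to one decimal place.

8.3 days

Q* = √(2·D·S / H) = √(2·9,475·184 / 38.5) = √90,566.2 ≈ 300.94 → Q = 301 rolls
T = Q/D × 260 days = 301/9,475 × 260 = 8.260 days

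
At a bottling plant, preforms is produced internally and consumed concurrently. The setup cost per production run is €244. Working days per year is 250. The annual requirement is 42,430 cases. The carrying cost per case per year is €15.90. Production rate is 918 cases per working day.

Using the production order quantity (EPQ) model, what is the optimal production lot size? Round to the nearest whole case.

Daily demand d = 42,430/250 = 169.720; p = 918; 1 − d/p = 0.81512
EPQ = √(2DS / (H(1 − d/p)))
    = √(2 × 42,430 × 244 / (15.9 × 0.81512)) ≈ 1,263.97

1,264 cases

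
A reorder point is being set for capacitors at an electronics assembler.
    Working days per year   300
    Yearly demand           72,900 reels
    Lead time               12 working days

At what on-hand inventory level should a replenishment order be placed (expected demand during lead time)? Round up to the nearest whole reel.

2,916 reels

Daily demand d = 72,900 / 300 = 243.000 reels/day
Demand during lead time = 243.000 × 12 = 2,916.00
Reorder point = 2,916.00 → round up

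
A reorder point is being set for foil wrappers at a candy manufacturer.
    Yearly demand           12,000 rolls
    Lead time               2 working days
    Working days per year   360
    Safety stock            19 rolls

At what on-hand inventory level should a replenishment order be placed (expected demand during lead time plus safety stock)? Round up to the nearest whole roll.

Daily demand d = 12,000 / 360 = 33.333 rolls/day
Demand during lead time = 33.333 × 2 = 66.67
Reorder point = 66.67 + 19 = 85.67 → round up

86 rolls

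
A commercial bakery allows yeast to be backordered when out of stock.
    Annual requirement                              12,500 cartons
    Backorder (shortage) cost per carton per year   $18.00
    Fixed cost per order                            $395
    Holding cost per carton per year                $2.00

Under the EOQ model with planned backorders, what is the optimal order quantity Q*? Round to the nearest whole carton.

Basic EOQ = √(2·12,500·395/2) = 2,222.049
Backorder adjustment √((H+b)/b) = √((2+18)/18) = 1.0541
Q* = 2,222.049 × 1.0541 ≈ 2,342.24

2,342 cartons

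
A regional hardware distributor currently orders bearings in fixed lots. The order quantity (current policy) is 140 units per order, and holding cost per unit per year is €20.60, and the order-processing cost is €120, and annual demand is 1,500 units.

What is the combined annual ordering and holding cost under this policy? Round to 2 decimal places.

€2,727.71

Ordering: D/Q × S = 1,500/140 × €120 = €1,285.71
Holding:  Q/2 × H = 140/2 × €20.6 = €1,442.00
Total = €1,285.71 + €1,442.00 = €2,727.71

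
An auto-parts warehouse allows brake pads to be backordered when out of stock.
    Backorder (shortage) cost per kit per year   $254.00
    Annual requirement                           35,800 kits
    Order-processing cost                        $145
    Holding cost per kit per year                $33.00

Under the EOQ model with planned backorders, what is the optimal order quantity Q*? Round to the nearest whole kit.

596 kits

Q* = √(2DS/H) · √((H + b)/b)
   = √(2 × 35,800 × 145 / 33) · √((33 + 254) / 254)
   = 560.898 × 1.0630 ≈ 596.22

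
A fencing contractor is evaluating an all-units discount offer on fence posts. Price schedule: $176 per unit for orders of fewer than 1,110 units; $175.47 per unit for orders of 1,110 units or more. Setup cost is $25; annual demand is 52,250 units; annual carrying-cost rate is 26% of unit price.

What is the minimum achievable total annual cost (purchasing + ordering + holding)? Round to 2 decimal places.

$9,194,804.62

H₁ = 26%×$176 = $45.7600;  H₂ = 26%×$175.47 = $45.6222
EOQ₁ = √(2×52,250×25/45.7600) = 238.94  (< 1,110, feasible at tier 1)
EOQ₂ = √(2×52,250×25/45.6222) = 239.30  (< 1,110 → use Q = 1,110 at tier-2 price)
TC(tier 1 (EOQ₁), Q≈238.9) = $9,206,933.80
TC(tier 2, Q≈1,110.0) = $9,194,804.62
Minimum at tier 2: $9,194,804.62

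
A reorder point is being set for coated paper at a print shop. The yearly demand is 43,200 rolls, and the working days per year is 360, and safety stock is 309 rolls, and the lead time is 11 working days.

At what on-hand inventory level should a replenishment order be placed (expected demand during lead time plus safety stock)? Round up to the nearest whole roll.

Daily demand d = 43,200 / 360 = 120.000 rolls/day
Demand during lead time = 120.000 × 11 = 1,320.00
Reorder point = 1,320.00 + 309 = 1,629.00 → round up

1,629 rolls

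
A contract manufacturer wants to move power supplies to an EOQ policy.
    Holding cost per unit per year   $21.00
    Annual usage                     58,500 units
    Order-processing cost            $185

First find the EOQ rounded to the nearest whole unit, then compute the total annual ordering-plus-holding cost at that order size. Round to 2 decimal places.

Q* = √(2·D·S / H) = √(2·58,500·185 / 21) = √1,030,714.3 ≈ 1,015.24 → Q = 1,015 units
Ordering: D/Q × S = 58,500/1,015 × $185 = $10,662.56
Holding:  Q/2 × H = 1,015/2 × $21 = $10,657.50
Total = $10,662.56 + $10,657.50 = $21,320.06

$21,320.06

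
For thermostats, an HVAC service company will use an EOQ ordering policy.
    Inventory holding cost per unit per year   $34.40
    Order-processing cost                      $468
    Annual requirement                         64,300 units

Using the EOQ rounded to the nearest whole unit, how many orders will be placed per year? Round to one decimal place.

Optimal lot size Q* = (2 × 64,300 × $468 / $34.4)^½ ≈ 1,322.71 → Q = 1,323
N = D/Q = 64,300/1,323 ≈ 48.602 orders/yr

48.6 orders per year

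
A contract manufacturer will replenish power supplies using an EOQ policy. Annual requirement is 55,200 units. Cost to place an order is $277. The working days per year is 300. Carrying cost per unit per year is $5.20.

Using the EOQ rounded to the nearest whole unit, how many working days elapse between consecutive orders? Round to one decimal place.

13.2 days

2DS/H = 2·55,200·277/5.2 = 5,880,923.08
EOQ = √5,880,923.08 ≈ 2,425.06 → Q = 2,425 units
Days between orders = 300 / (D/Q) = 300 / 22.763 ≈ 13.179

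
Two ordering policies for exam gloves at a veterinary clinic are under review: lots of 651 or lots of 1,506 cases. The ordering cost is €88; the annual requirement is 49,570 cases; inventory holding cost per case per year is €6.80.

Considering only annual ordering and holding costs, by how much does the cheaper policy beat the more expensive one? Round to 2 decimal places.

Annual cost at Q: ordering D·S/Q plus holding Q·H/2.
TC(651) = (49,570/651)×88 + (651/2)×6.8 = €8,914.11
TC(1,506) = (49,570/1,506)×88 + (1,506/2)×6.8 = €8,016.92
Lots of 1,506 are cheaper by €897.19.

€897.19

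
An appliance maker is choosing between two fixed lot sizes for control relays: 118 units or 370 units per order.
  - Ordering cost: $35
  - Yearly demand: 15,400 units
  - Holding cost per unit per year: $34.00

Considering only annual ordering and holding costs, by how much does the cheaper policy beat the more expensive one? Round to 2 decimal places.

For each Q, cost = (D/Q)·S + (Q/2)·H.
TC(118) = (15,400/118)×35 + (118/2)×34 = $6,573.80
TC(370) = (15,400/370)×35 + (370/2)×34 = $7,746.76
Cheaper: Q = 118.  Difference = $1,172.96

$1,172.96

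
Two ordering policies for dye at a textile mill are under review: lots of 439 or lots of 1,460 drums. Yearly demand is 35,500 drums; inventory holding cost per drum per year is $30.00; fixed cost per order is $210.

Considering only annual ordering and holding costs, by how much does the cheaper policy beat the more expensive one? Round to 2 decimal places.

For each Q, cost = (D/Q)·S + (Q/2)·H.
TC(439) = (35,500/439)×210 + (439/2)×30 = $23,566.78
TC(1,460) = (35,500/1,460)×210 + (1,460/2)×30 = $27,006.16
Lots of 439 are cheaper by $3,439.39.

$3,439.39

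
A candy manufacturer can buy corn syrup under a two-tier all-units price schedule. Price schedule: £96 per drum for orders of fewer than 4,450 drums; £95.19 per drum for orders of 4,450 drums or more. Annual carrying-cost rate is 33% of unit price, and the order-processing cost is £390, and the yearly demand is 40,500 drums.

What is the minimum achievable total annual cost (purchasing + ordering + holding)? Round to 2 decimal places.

H₁ = 33%×£96 = £31.6800;  H₂ = 33%×£95.19 = £31.4127
EOQ₁ = √(2×40,500×390/31.6800) = 998.58  (< 4,450, feasible at tier 1)
EOQ₂ = √(2×40,500×390/31.4127) = 1,002.82  (< 4,450 → use Q = 4,450 at tier-2 price)
TC(tier 1 (EOQ₁), Q≈998.6) = £3,919,634.97
TC(tier 2, Q≈4,450.0) = £3,928,637.70
Minimum at tier 1 (EOQ₁): £3,919,634.97

£3,919,634.97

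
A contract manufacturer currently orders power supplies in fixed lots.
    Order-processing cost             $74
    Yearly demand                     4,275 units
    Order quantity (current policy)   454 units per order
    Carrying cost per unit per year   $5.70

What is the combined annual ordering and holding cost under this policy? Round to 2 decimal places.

$1,990.71

Orders/yr = 4,275/454 = 9.416; ordering cost = 9.416 × $74 = $696.81
Average inventory = 454/2 = 227; holding cost = 227 × $5.7 = $1,293.90
Total = $696.81 + $1,293.90 = $1,990.71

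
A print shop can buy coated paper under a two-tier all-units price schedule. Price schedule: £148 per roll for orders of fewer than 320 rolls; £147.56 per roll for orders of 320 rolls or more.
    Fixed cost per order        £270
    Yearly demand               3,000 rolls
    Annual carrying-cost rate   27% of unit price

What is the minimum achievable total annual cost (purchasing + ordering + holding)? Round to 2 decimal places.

£451,585.84

H₁ = 27%×£148 = £39.9600;  H₂ = 27%×£147.56 = £39.8412
EOQ₁ = √(2×3,000×270/39.9600) = 201.35  (< 320, feasible at tier 1)
EOQ₂ = √(2×3,000×270/39.8412) = 201.65  (< 320 → use Q = 320 at tier-2 price)
TC(tier 1 (EOQ₁), Q≈201.3) = £452,045.82
TC(tier 2, Q≈320.0) = £451,585.84
Minimum at tier 2: £451,585.84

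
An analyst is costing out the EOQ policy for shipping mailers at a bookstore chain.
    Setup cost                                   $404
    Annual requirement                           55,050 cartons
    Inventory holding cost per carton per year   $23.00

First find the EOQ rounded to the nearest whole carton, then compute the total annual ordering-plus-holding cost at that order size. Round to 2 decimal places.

Q* = √(2·D·S / H) = √(2·55,050·404 / 23) = √1,933,930.4 ≈ 1,390.66 → Q = 1,391 cartons
Ordering: D/Q × S = 55,050/1,391 × $404 = $15,988.64
Holding:  Q/2 × H = 1,391/2 × $23 = $15,996.50
Total = $15,988.64 + $15,996.50 = $31,985.14

$31,985.14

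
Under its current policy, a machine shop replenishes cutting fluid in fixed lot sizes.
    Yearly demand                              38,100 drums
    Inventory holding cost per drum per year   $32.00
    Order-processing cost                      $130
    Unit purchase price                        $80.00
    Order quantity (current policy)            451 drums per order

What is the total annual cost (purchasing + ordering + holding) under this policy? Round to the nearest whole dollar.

$3,066,198

Orders/yr = 38,100/451 = 84.479; ordering cost = 84.479 × $130 = $10,982.26
Average inventory = 451/2 = 225.5; holding cost = 225.5 × $32 = $7,216.00
Purchase cost = D·C = 38,100 × 80 = $3,048,000.00
Total = $10,982.26 + $7,216.00 + $3,048,000.00 = $3,066,198.26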